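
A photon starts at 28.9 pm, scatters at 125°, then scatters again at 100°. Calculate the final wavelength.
35.5656 pm

Apply Compton shift twice:

First scattering at θ₁ = 125°:
Δλ₁ = λ_C(1 - cos(125°))
Δλ₁ = 2.4263 × 1.5736
Δλ₁ = 3.8180 pm

After first scattering:
λ₁ = 28.9 + 3.8180 = 32.7180 pm

Second scattering at θ₂ = 100°:
Δλ₂ = λ_C(1 - cos(100°))
Δλ₂ = 2.4263 × 1.1736
Δλ₂ = 2.8476 pm

Final wavelength:
λ₂ = 32.7180 + 2.8476 = 35.5656 pm

Total shift: Δλ_total = 3.8180 + 2.8476 = 6.6656 pm

(Intermediate values are shown rounded; full precision is carried through to the final answer.)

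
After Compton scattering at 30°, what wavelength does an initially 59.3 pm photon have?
59.6251 pm

Using the Compton formula: λ' = λ + λ_C(1 − cos θ)

For θ = 30°, cos θ = √3/2 (exact) ≈ 0.8660, so:
1 − cos 30° = 1 − (√3/2) ≈ 0.1340

Δλ = λ_C × 0.1340 = 2.4263 × 0.1340 = 0.3251 pm

λ' = 59.3 + 0.3251 = 59.6251 pm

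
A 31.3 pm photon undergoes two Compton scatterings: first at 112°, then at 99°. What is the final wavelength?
37.4411 pm

Apply Compton shift twice:

First scattering at θ₁ = 112°:
Δλ₁ = λ_C(1 - cos(112°))
Δλ₁ = 2.4263 × 1.3746
Δλ₁ = 3.3352 pm

After first scattering:
λ₁ = 31.3 + 3.3352 = 34.6352 pm

Second scattering at θ₂ = 99°:
Δλ₂ = λ_C(1 - cos(99°))
Δλ₂ = 2.4263 × 1.1564
Δλ₂ = 2.8059 pm

Final wavelength:
λ₂ = 34.6352 + 2.8059 = 37.4411 pm

Total shift: Δλ_total = 3.3352 + 2.8059 = 6.1411 pm

(Intermediate values are shown rounded; full precision is carried through to the final answer.)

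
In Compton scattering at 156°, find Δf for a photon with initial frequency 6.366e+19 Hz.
3.160e+19 Hz (decrease)

Convert frequency to wavelength (c = 299792458 m/s):
λ₀ = c/f₀ = 299792458/6.366e+19 = 4.7092752e-12 m = 4.7093 pm

Calculate Compton shift:
Δλ = λ_C(1 - cos(156°)) = 4.6429 pm

Final wavelength:
λ' = λ₀ + Δλ = 4.7093 + 4.6429 = 9.3521 pm

Final frequency:
f' = c/λ' = 299792458/9.3521301e-12 = 3.2056062e+19 Hz

Frequency shift (decrease):
Δf = f₀ - f' = 6.366e+19 - 3.2056062e+19 = 3.160e+19 Hz

(Intermediate values are shown rounded; full precision is carried through to the final answer.)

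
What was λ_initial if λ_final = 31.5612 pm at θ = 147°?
27.1000 pm

From λ' = λ + Δλ, we have λ = λ' - Δλ

First calculate the Compton shift:
Δλ = λ_C(1 - cos θ)
Δλ = 2.4263 × (1 - cos(147°))
Δλ = 2.4263 × 1.8387
Δλ = 4.4612 pm

Initial wavelength:
λ = λ' - Δλ
λ = 31.5612 - 4.4612
λ = 27.1000 pm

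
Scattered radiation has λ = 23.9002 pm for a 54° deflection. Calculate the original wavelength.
22.9000 pm

From λ' = λ + Δλ, we have λ = λ' - Δλ

First calculate the Compton shift:
Δλ = λ_C(1 - cos θ)
Δλ = 2.4263 × (1 - cos(54°))
Δλ = 2.4263 × 0.4122
Δλ = 1.0002 pm

Initial wavelength:
λ = λ' - Δλ
λ = 23.9002 - 1.0002
λ = 22.9000 pm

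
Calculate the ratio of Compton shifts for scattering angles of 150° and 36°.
150° produces the larger shift by a factor of 9.771

Calculate both shifts using Δλ = λ_C(1 - cos θ):

For θ₁ = 36°:
Δλ₁ = 2.4263 × (1 - cos(36°))
Δλ₁ = 2.4263 × 0.1910
Δλ₁ = 0.4634 pm

For θ₂ = 150°:
Δλ₂ = 2.4263 × (1 - cos(150°))
Δλ₂ = 2.4263 × 1.8660
Δλ₂ = 4.5276 pm

The 150° angle produces the larger shift.
Ratio: 4.5276/0.4634 = 9.771

(Intermediate values are shown rounded; full precision is carried through to the final answer.)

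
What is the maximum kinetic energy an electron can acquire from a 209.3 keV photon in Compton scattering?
94.2481 keV

Maximum energy transfer occurs at θ = 180° (backscattering).

Initial photon: E₀ = 209.3 keV → λ₀ = 5.9238 pm

Maximum Compton shift (at 180°):
Δλ_max = 2λ_C = 2 × 2.4263 = 4.8526 pm

Final wavelength:
λ' = 5.9238 + 4.8526 = 10.7764 pm

Minimum photon energy (maximum energy to electron):
E'_min = hc/λ' = 115.0519 keV

Maximum electron kinetic energy:
K_max = E₀ - E'_min = 209.3000 - 115.0519 = 94.2481 keV

(Intermediate values are shown rounded; full precision is carried through to the final answer.)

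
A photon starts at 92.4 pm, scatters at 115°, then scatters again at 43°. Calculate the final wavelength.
96.5035 pm

Apply Compton shift twice:

First scattering at θ₁ = 115°:
Δλ₁ = λ_C(1 - cos(115°))
Δλ₁ = 2.4263 × 1.4226
Δλ₁ = 3.4517 pm

After first scattering:
λ₁ = 92.4 + 3.4517 = 95.8517 pm

Second scattering at θ₂ = 43°:
Δλ₂ = λ_C(1 - cos(43°))
Δλ₂ = 2.4263 × 0.2686
Δλ₂ = 0.6518 pm

Final wavelength:
λ₂ = 95.8517 + 0.6518 = 96.5035 pm

Total shift: Δλ_total = 3.4517 + 0.6518 = 4.1035 pm

(Intermediate values are shown rounded; full precision is carried through to the final answer.)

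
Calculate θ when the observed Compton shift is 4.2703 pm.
139.46°

From the Compton formula Δλ = λ_C(1 - cos θ), we can solve for θ:

cos θ = 1 - Δλ/λ_C

Given:
- Δλ = 4.2703 pm
- λ_C = h/(m_e·c) ≈ 2.42631024 pm

cos θ = 1 - 4.2703/2.42631024
cos θ = 1 - 1.759998
cos θ = -0.759998

θ = arccos(-0.759998)
θ = 139.46°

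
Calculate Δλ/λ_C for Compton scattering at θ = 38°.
0.2120 λ_C

The Compton shift formula is:
Δλ = λ_C(1 - cos θ)

Dividing both sides by λ_C:
Δλ/λ_C = 1 - cos θ

For θ = 38°:
Δλ/λ_C = 1 - cos(38°)
Δλ/λ_C = 1 - 0.7880
Δλ/λ_C = 0.2120

This means the shift is 0.2120 × λ_C = 0.5144 pm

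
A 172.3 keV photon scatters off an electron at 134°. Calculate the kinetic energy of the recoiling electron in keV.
62.6532 keV

By energy conservation: K_e = E_initial - E_final

First find the scattered photon energy:
Initial wavelength: λ = hc/E = 7.1958 pm
Compton shift: Δλ = λ_C(1 - cos(134°)) = 4.1118 pm
Final wavelength: λ' = 7.1958 + 4.1118 = 11.3076 pm
Final photon energy: E' = hc/λ' = 109.6468 keV

Electron kinetic energy:
K_e = E - E' = 172.3000 - 109.6468 = 62.6532 keV

(Intermediate values are shown rounded; full precision is carried through to the final answer.)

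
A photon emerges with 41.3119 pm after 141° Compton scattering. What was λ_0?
37.0000 pm

From λ' = λ + Δλ, we have λ = λ' - Δλ

First calculate the Compton shift:
Δλ = λ_C(1 - cos θ)
Δλ = 2.4263 × (1 - cos(141°))
Δλ = 2.4263 × 1.7771
Δλ = 4.3119 pm

Initial wavelength:
λ = λ' - Δλ
λ = 41.3119 - 4.3119
λ = 37.0000 pm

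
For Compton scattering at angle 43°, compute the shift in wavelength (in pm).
0.6518 pm

Using the Compton scattering formula:
Δλ = λ_C(1 - cos θ)

where λ_C = h/(m_e·c) ≈ 2.4263 pm is the Compton wavelength of an electron.

For θ = 43°:
cos(43°) = 0.7314
1 - cos(43°) = 0.2686

Δλ = 2.4263 × 0.2686
Δλ = 0.6518 pm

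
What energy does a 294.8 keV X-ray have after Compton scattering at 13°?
290.5046 keV

First convert energy to wavelength:
λ = hc/E, with hc ≈ 1239.842 keV·pm (i.e. 1239.842 eV·nm)

For E = 294.8 keV = 294800 eV:
λ = 1239.842 keV·pm / 294.8 keV
λ = 4.2057 pm

Calculate the Compton shift:
Δλ = λ_C(1 - cos(13°)) = 2.4263 × 0.0256
Δλ = 0.0622 pm

Final wavelength:
λ' = 4.2057 + 0.0622 = 4.2679 pm

Final energy:
E' = hc/λ' = 1239.842 / 4.2679 = 290.5046 keV

(Intermediate values are shown rounded; full precision is carried through to the final answer.)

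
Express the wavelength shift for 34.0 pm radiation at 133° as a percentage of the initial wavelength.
12.0031%

Calculate the Compton shift:
Δλ = λ_C(1 - cos(133°))
Δλ = 2.4263 × (1 - cos(133°))
Δλ = 2.4263 × 1.6820
Δλ = 4.0810 pm

Percentage change:
(Δλ/λ₀) × 100 = (4.0810/34.0) × 100
= 12.0031%

(Intermediate values are shown rounded; full precision is carried through to the final answer.)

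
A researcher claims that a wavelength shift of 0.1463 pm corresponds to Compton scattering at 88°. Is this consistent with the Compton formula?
No, inconsistent

Calculate the expected shift for θ = 88°:

Δλ_expected = λ_C(1 - cos(88°))
Δλ_expected = 2.4263 × (1 - cos(88°))
Δλ_expected = 2.4263 × 0.9651
Δλ_expected = 2.3416 pm

Given shift: 0.1463 pm
Expected shift: 2.3416 pm
Difference: 2.1953 pm

The values do not match. The given shift corresponds to θ ≈ 20.0°, not 88°.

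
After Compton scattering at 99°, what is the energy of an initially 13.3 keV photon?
12.9114 keV

First convert energy to wavelength:
λ = hc/E, with hc ≈ 1239.842 keV·pm (i.e. 1239.842 eV·nm)

For E = 13.3 keV = 13300 eV:
λ = 1239.842 keV·pm / 13.3 keV
λ = 93.2212 pm

Calculate the Compton shift:
Δλ = λ_C(1 - cos(99°)) = 2.4263 × 1.1564
Δλ = 2.8059 pm

Final wavelength:
λ' = 93.2212 + 2.8059 = 96.0271 pm

Final energy:
E' = hc/λ' = 1239.842 / 96.0271 = 12.9114 keV

(Intermediate values are shown rounded; full precision is carried through to the final answer.)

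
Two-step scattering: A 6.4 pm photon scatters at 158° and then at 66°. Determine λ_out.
12.5154 pm

Apply Compton shift twice:

First scattering at θ₁ = 158°:
Δλ₁ = λ_C(1 - cos(158°))
Δλ₁ = 2.4263 × 1.9272
Δλ₁ = 4.6759 pm

After first scattering:
λ₁ = 6.4 + 4.6759 = 11.0759 pm

Second scattering at θ₂ = 66°:
Δλ₂ = λ_C(1 - cos(66°))
Δλ₂ = 2.4263 × 0.5933
Δλ₂ = 1.4394 pm

Final wavelength:
λ₂ = 11.0759 + 1.4394 = 12.5154 pm

Total shift: Δλ_total = 4.6759 + 1.4394 = 6.1154 pm

(Intermediate values are shown rounded; full precision is carried through to the final answer.)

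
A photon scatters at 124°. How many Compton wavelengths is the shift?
1.5592 λ_C

The Compton shift formula is:
Δλ = λ_C(1 - cos θ)

Dividing both sides by λ_C:
Δλ/λ_C = 1 - cos θ

For θ = 124°:
Δλ/λ_C = 1 - cos(124°)
Δλ/λ_C = 1 - -0.5592
Δλ/λ_C = 1.5592

This means the shift is 1.5592 × λ_C = 3.7831 pm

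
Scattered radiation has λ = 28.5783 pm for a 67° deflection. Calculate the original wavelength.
27.1000 pm

From λ' = λ + Δλ, we have λ = λ' - Δλ

First calculate the Compton shift:
Δλ = λ_C(1 - cos θ)
Δλ = 2.4263 × (1 - cos(67°))
Δλ = 2.4263 × 0.6093
Δλ = 1.4783 pm

Initial wavelength:
λ = λ' - Δλ
λ = 28.5783 - 1.4783
λ = 27.1000 pm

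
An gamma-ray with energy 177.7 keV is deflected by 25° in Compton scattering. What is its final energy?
172.0930 keV

First convert energy to wavelength:
λ = hc/E, with hc ≈ 1239.842 keV·pm (i.e. 1239.842 eV·nm)

For E = 177.7 keV = 177700 eV:
λ = 1239.842 keV·pm / 177.7 keV
λ = 6.9772 pm

Calculate the Compton shift:
Δλ = λ_C(1 - cos(25°)) = 2.4263 × 0.0937
Δλ = 0.2273 pm

Final wavelength:
λ' = 6.9772 + 0.2273 = 7.2045 pm

Final energy:
E' = hc/λ' = 1239.842 / 7.2045 = 172.0930 keV

(Intermediate values are shown rounded; full precision is carried through to the final answer.)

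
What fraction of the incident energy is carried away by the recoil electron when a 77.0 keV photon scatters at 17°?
0.0065 (or 0.65%)

Calculate initial and final photon energies:

Initial: E₀ = 77.0 keV → λ₀ = 16.1018 pm
Compton shift: Δλ = 0.1060 pm
Final wavelength: λ' = 16.2079 pm
Final energy: E' = 76.4963 keV

Fractional energy loss:
(E₀ - E')/E₀ = (77.0000 - 76.4963)/77.0000
= 0.5037/77.0000
= 0.0065
= 0.65%

(Intermediate values are shown rounded; full precision is carried through to the final answer.)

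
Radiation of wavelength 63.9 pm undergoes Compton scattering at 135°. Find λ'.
68.0420 pm

Using the Compton formula: λ' = λ + λ_C(1 − cos θ)

For θ = 135°, cos θ = -√2/2 (exact) ≈ -0.7071, so:
1 − cos 135° = 1 − (-√2/2) ≈ 1.7071

Δλ = λ_C × 1.7071 = 2.4263 × 1.7071 = 4.1420 pm

λ' = 63.9 + 4.1420 = 68.0420 pm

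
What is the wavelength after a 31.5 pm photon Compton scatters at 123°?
35.2478 pm

Using the Compton scattering formula:
λ' = λ + Δλ = λ + λ_C(1 - cos θ)

Given:
- Initial wavelength λ = 31.5 pm
- Scattering angle θ = 123°
- Compton wavelength λ_C ≈ 2.4263 pm

Calculate the shift:
Δλ = 2.4263 × (1 - cos(123°))
Δλ = 2.4263 × 1.5446
Δλ = 3.7478 pm

Final wavelength:
λ' = 31.5 + 3.7478 = 35.2478 pm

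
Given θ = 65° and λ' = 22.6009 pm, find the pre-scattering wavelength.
21.2000 pm

From λ' = λ + Δλ, we have λ = λ' - Δλ

First calculate the Compton shift:
Δλ = λ_C(1 - cos θ)
Δλ = 2.4263 × (1 - cos(65°))
Δλ = 2.4263 × 0.5774
Δλ = 1.4009 pm

Initial wavelength:
λ = λ' - Δλ
λ = 22.6009 - 1.4009
λ = 21.2000 pm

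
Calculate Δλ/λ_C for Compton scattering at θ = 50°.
0.3572 λ_C

The Compton shift formula is:
Δλ = λ_C(1 - cos θ)

Dividing both sides by λ_C:
Δλ/λ_C = 1 - cos θ

For θ = 50°:
Δλ/λ_C = 1 - cos(50°)
Δλ/λ_C = 1 - 0.6428
Δλ/λ_C = 0.3572

This means the shift is 0.3572 × λ_C = 0.8667 pm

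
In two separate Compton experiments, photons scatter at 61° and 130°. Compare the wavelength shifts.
130° produces the larger shift by a factor of 3.189

Calculate both shifts using Δλ = λ_C(1 - cos θ):

For θ₁ = 61°:
Δλ₁ = 2.4263 × (1 - cos(61°))
Δλ₁ = 2.4263 × 0.5152
Δλ₁ = 1.2500 pm

For θ₂ = 130°:
Δλ₂ = 2.4263 × (1 - cos(130°))
Δλ₂ = 2.4263 × 1.6428
Δλ₂ = 3.9859 pm

The 130° angle produces the larger shift.
Ratio: 3.9859/1.2500 = 3.189

(Intermediate values are shown rounded; full precision is carried through to the final answer.)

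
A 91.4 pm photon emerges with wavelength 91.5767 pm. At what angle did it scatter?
22.00°

First find the wavelength shift:
Δλ = λ' - λ = 91.5767 - 91.4 = 0.1767 pm

Using Δλ = λ_C(1 - cos θ), with λ_C = h/(m_e·c) ≈ 2.42631024 pm:
cos θ = 1 - Δλ/λ_C
cos θ = 1 - 0.1767/2.42631024
cos θ = 0.927173

θ = arccos(0.927173)
θ = 22.00°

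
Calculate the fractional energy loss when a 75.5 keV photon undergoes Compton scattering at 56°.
0.0611 (or 6.11%)

Calculate initial and final photon energies:

Initial: E₀ = 75.5 keV → λ₀ = 16.4217 pm
Compton shift: Δλ = 1.0695 pm
Final wavelength: λ' = 17.4913 pm
Final energy: E' = 70.8834 keV

Fractional energy loss:
(E₀ - E')/E₀ = (75.5000 - 70.8834)/75.5000
= 4.6166/75.5000
= 0.0611
= 6.11%

(Intermediate values are shown rounded; full precision is carried through to the final answer.)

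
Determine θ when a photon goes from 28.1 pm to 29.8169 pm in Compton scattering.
73.00°

First find the wavelength shift:
Δλ = λ' - λ = 29.8169 - 28.1 = 1.7169 pm

Using Δλ = λ_C(1 - cos θ), with λ_C = h/(m_e·c) ≈ 2.42631024 pm:
cos θ = 1 - Δλ/λ_C
cos θ = 1 - 1.7169/2.42631024
cos θ = 0.292382

θ = arccos(0.292382)
θ = 73.00°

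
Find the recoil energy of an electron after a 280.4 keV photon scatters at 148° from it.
141.1800 keV

By energy conservation: K_e = E_initial - E_final

First find the scattered photon energy:
Initial wavelength: λ = hc/E = 4.4217 pm
Compton shift: Δλ = λ_C(1 - cos(148°)) = 4.4839 pm
Final wavelength: λ' = 4.4217 + 4.4839 = 8.9056 pm
Final photon energy: E' = hc/λ' = 139.2200 keV

Electron kinetic energy:
K_e = E - E' = 280.4000 - 139.2200 = 141.1800 keV

(Intermediate values are shown rounded; full precision is carried through to the final answer.)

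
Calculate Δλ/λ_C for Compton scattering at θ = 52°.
0.3843 λ_C

The Compton shift formula is:
Δλ = λ_C(1 - cos θ)

Dividing both sides by λ_C:
Δλ/λ_C = 1 - cos θ

For θ = 52°:
Δλ/λ_C = 1 - cos(52°)
Δλ/λ_C = 1 - 0.6157
Δλ/λ_C = 0.3843

This means the shift is 0.3843 × λ_C = 0.9325 pm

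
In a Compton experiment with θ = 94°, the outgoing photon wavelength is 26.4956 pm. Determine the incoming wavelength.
23.9000 pm

From λ' = λ + Δλ, we have λ = λ' - Δλ

First calculate the Compton shift:
Δλ = λ_C(1 - cos θ)
Δλ = 2.4263 × (1 - cos(94°))
Δλ = 2.4263 × 1.0698
Δλ = 2.5956 pm

Initial wavelength:
λ = λ' - Δλ
λ = 26.4956 - 2.5956
λ = 23.9000 pm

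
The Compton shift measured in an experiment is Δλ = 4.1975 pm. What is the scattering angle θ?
136.89°

From the Compton formula Δλ = λ_C(1 - cos θ), we can solve for θ:

cos θ = 1 - Δλ/λ_C

Given:
- Δλ = 4.1975 pm
- λ_C = h/(m_e·c) ≈ 2.42631024 pm

cos θ = 1 - 4.1975/2.42631024
cos θ = 1 - 1.729993
cos θ = -0.729993

θ = arccos(-0.729993)
θ = 136.89°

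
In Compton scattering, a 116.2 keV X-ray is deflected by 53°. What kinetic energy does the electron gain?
9.6479 keV

By energy conservation: K_e = E_initial - E_final

First find the scattered photon energy:
Initial wavelength: λ = hc/E = 10.6699 pm
Compton shift: Δλ = λ_C(1 - cos(53°)) = 0.9661 pm
Final wavelength: λ' = 10.6699 + 0.9661 = 11.6360 pm
Final photon energy: E' = hc/λ' = 106.5521 keV

Electron kinetic energy:
K_e = E - E' = 116.2000 - 106.5521 = 9.6479 keV

(Intermediate values are shown rounded; full precision is carried through to the final answer.)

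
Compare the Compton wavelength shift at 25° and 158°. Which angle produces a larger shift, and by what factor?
158° produces the larger shift by a factor of 20.569

Calculate both shifts using Δλ = λ_C(1 - cos θ):

For θ₁ = 25°:
Δλ₁ = 2.4263 × (1 - cos(25°))
Δλ₁ = 2.4263 × 0.0937
Δλ₁ = 0.2273 pm

For θ₂ = 158°:
Δλ₂ = 2.4263 × (1 - cos(158°))
Δλ₂ = 2.4263 × 1.9272
Δλ₂ = 4.6759 pm

The 158° angle produces the larger shift.
Ratio: 4.6759/0.2273 = 20.569

(Intermediate values are shown rounded; full precision is carried through to the final answer.)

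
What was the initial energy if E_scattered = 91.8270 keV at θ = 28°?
93.8000 keV

Convert final energy to wavelength (hc ≈ 1239.842 keV·pm):
λ' = hc/E' = 1239.842 / 91.8270 = 13.5019 pm

Calculate the Compton shift:
Δλ = λ_C(1 - cos(28°))
Δλ = 2.4263 × (1 - cos(28°))
Δλ = 0.2840 pm

Initial wavelength:
λ = λ' - Δλ = 13.5019 - 0.2840 = 13.2179 pm

Initial energy:
E = hc/λ = 1239.842 / 13.2179 = 93.8000 keV

(Intermediate values are shown rounded; full precision is carried through to the final answer.)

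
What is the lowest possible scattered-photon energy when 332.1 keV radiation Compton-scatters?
144.4034 keV (at θ = 180°)

The scattered photon has minimum energy when its wavelength is maximum, i.e., when the Compton shift Δλ = λ_C(1 − cos θ) is maximum. This occurs at θ = 180° (backscattering), giving Δλ_max = 2λ_C = 4.8526 pm.

Initial wavelength: λ₀ = hc/E₀ = 3.7333 pm
Maximum final wavelength: λ'_max = λ₀ + 2λ_C = 3.7333 + 4.8526 = 8.5860 pm
Minimum final energy: E'_min = hc/λ'_max = 144.4034 keV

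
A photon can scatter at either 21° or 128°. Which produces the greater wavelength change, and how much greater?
128° produces the larger shift by a factor of 24.325

Calculate both shifts using Δλ = λ_C(1 - cos θ):

For θ₁ = 21°:
Δλ₁ = 2.4263 × (1 - cos(21°))
Δλ₁ = 2.4263 × 0.0664
Δλ₁ = 0.1612 pm

For θ₂ = 128°:
Δλ₂ = 2.4263 × (1 - cos(128°))
Δλ₂ = 2.4263 × 1.6157
Δλ₂ = 3.9201 pm

The 128° angle produces the larger shift.
Ratio: 3.9201/0.1612 = 24.325

(Intermediate values are shown rounded; full precision is carried through to the final answer.)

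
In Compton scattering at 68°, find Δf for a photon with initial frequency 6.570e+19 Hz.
1.640e+19 Hz (decrease)

Convert frequency to wavelength (c = 299792458 m/s):
λ₀ = c/f₀ = 299792458/6.570e+19 = 4.5630511e-12 m = 4.5631 pm

Calculate Compton shift:
Δλ = λ_C(1 - cos(68°)) = 1.5174 pm

Final wavelength:
λ' = λ₀ + Δλ = 4.5631 + 1.5174 = 6.0804 pm

Final frequency:
f' = c/λ' = 299792458/6.0804495e-12 = 4.9304325e+19 Hz

Frequency shift (decrease):
Δf = f₀ - f' = 6.570e+19 - 4.9304325e+19 = 1.640e+19 Hz

(Intermediate values are shown rounded; full precision is carried through to the final answer.)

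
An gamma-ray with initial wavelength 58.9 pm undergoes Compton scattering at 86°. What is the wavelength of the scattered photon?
61.1571 pm

Using the Compton scattering formula:
λ' = λ + Δλ = λ + λ_C(1 - cos θ)

Given:
- Initial wavelength λ = 58.9 pm
- Scattering angle θ = 86°
- Compton wavelength λ_C ≈ 2.4263 pm

Calculate the shift:
Δλ = 2.4263 × (1 - cos(86°))
Δλ = 2.4263 × 0.9302
Δλ = 2.2571 pm

Final wavelength:
λ' = 58.9 + 2.2571 = 61.1571 pm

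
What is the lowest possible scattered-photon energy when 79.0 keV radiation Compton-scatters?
60.3423 keV (at θ = 180°)

The scattered photon has minimum energy when its wavelength is maximum, i.e., when the Compton shift Δλ = λ_C(1 − cos θ) is maximum. This occurs at θ = 180° (backscattering), giving Δλ_max = 2λ_C = 4.8526 pm.

Initial wavelength: λ₀ = hc/E₀ = 15.6942 pm
Maximum final wavelength: λ'_max = λ₀ + 2λ_C = 15.6942 + 4.8526 = 20.5468 pm
Minimum final energy: E'_min = hc/λ'_max = 60.3423 keV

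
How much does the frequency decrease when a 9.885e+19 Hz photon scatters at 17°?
3.339e+18 Hz (decrease)

Convert frequency to wavelength (c = 299792458 m/s):
λ₀ = c/f₀ = 299792458/9.885e+19 = 3.0328018e-12 m = 3.0328 pm

Calculate Compton shift:
Δλ = λ_C(1 - cos(17°)) = 0.1060 pm

Final wavelength:
λ' = λ₀ + Δλ = 3.0328 + 0.1060 = 3.1388 pm

Final frequency:
f' = c/λ' = 299792458/3.1388200e-12 = 9.5511197e+19 Hz

Frequency shift (decrease):
Δf = f₀ - f' = 9.885e+19 - 9.5511197e+19 = 3.339e+18 Hz

(Intermediate values are shown rounded; full precision is carried through to the final answer.)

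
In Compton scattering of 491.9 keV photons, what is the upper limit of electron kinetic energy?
323.7434 keV

Maximum energy transfer occurs at θ = 180° (backscattering).

Initial photon: E₀ = 491.9 keV → λ₀ = 2.5205 pm

Maximum Compton shift (at 180°):
Δλ_max = 2λ_C = 2 × 2.4263 = 4.8526 pm

Final wavelength:
λ' = 2.5205 + 4.8526 = 7.3731 pm

Minimum photon energy (maximum energy to electron):
E'_min = hc/λ' = 168.1566 keV

Maximum electron kinetic energy:
K_max = E₀ - E'_min = 491.9000 - 168.1566 = 323.7434 keV

(Intermediate values are shown rounded; full precision is carried through to the final answer.)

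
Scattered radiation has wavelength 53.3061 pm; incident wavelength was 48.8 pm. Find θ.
149.00°

First find the wavelength shift:
Δλ = λ' - λ = 53.3061 - 48.8 = 4.5061 pm

Using Δλ = λ_C(1 - cos θ), with λ_C = h/(m_e·c) ≈ 2.42631024 pm:
cos θ = 1 - Δλ/λ_C
cos θ = 1 - 4.5061/2.42631024
cos θ = -0.857182

θ = arccos(-0.857182)
θ = 149.00°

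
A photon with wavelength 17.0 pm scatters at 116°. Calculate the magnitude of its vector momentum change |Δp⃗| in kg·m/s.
6.0581e-23 kg·m/s

Photon momentum magnitude is p = h/λ.

Initial momentum:
p₀ = h/λ = 6.6261e-34/1.7000e-11 = 3.8977e-23 kg·m/s

After scattering:
λ' = λ + Δλ = 17.0 + 3.4899 = 20.4899 pm
p' = h/λ' = 6.6261e-34/2.0490e-11 = 3.2338e-23 kg·m/s

Momentum is a vector; the scattered photon's direction makes angle θ = 116° with the incident direction. The magnitude of the vector change Δp⃗ = p⃗₀ − p⃗' is found from the law of cosines:
|Δp⃗|² = p₀² + p'² − 2p₀p'cos θ
|Δp⃗|² = (3.8977e-23)² + (3.2338e-23)² − 2·3.8977e-23·3.2338e-23·cos(116°)
|Δp⃗| = 6.0581e-23 kg·m/s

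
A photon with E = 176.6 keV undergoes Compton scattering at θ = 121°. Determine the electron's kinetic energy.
60.6898 keV

By energy conservation: K_e = E_initial - E_final

First find the scattered photon energy:
Initial wavelength: λ = hc/E = 7.0206 pm
Compton shift: Δλ = λ_C(1 - cos(121°)) = 3.6760 pm
Final wavelength: λ' = 7.0206 + 3.6760 = 10.6966 pm
Final photon energy: E' = hc/λ' = 115.9102 keV

Electron kinetic energy:
K_e = E - E' = 176.6000 - 115.9102 = 60.6898 keV

(Intermediate values are shown rounded; full precision is carried through to the final answer.)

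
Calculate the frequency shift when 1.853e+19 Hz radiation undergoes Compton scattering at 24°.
2.372e+17 Hz (decrease)

Convert frequency to wavelength (c = 299792458 m/s):
λ₀ = c/f₀ = 299792458/1.853e+19 = 1.6178762e-11 m = 16.1788 pm

Calculate Compton shift:
Δλ = λ_C(1 - cos(24°)) = 0.2098 pm

Final wavelength:
λ' = λ₀ + Δλ = 16.1788 + 0.2098 = 16.3885 pm

Final frequency:
f' = c/λ' = 299792458/1.6388527e-11 = 1.8292825e+19 Hz

Frequency shift (decrease):
Δf = f₀ - f' = 1.853e+19 - 1.8292825e+19 = 2.372e+17 Hz

(Intermediate values are shown rounded; full precision is carried through to the final answer.)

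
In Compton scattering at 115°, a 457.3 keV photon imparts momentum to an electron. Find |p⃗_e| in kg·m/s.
3.0577e-22 kg·m/s

The electron is initially at rest, so by conservation of momentum:
p⃗_e = p⃗₀ − p⃗'  (incident photon momentum minus scattered photon momentum)

Photon momentum magnitudes (p = h/λ = E/c):
λ₀ = hc/E₀ = 2.7112 pm → p₀ = h/λ₀ = 2.4439e-22 kg·m/s
Δλ = λ_C(1 − cos 115°) = 3.4517 pm
λ' = 6.1629 pm → p' = h/λ' = 1.0751e-22 kg·m/s

The scattered photon makes angle θ = 115° with the incident direction, so by the law of cosines:
|p⃗_e|² = p₀² + p'² − 2p₀p'cos θ
|p⃗_e|² = (2.4439e-22)² + (1.0751e-22)² − 2·2.4439e-22·1.0751e-22·cos(115°)
|p⃗_e| = 3.0577e-22 kg·m/s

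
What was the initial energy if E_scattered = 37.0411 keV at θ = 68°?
38.8000 keV

Convert final energy to wavelength (hc ≈ 1239.842 keV·pm):
λ' = hc/E' = 1239.842 / 37.0411 = 33.4721 pm

Calculate the Compton shift:
Δλ = λ_C(1 - cos(68°))
Δλ = 2.4263 × (1 - cos(68°))
Δλ = 1.5174 pm

Initial wavelength:
λ = λ' - Δλ = 33.4721 - 1.5174 = 31.9547 pm

Initial energy:
E = hc/λ = 1239.842 / 31.9547 = 38.8000 keV

(Intermediate values are shown rounded; full precision is carried through to the final answer.)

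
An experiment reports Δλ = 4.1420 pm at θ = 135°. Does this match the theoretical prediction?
Yes, consistent

Calculate the expected shift for θ = 135°:

Δλ_expected = λ_C(1 - cos(135°))
Δλ_expected = 2.4263 × (1 - cos(135°))
Δλ_expected = 2.4263 × 1.7071
Δλ_expected = 4.1420 pm

Given shift: 4.1420 pm
Expected shift: 4.1420 pm
Difference: 0.0000 pm

The values match. This is consistent with Compton scattering at the stated angle.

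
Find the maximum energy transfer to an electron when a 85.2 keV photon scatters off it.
21.3063 keV

Maximum energy transfer occurs at θ = 180° (backscattering).

Initial photon: E₀ = 85.2 keV → λ₀ = 14.5521 pm

Maximum Compton shift (at 180°):
Δλ_max = 2λ_C = 2 × 2.4263 = 4.8526 pm

Final wavelength:
λ' = 14.5521 + 4.8526 = 19.4048 pm

Minimum photon energy (maximum energy to electron):
E'_min = hc/λ' = 63.8937 keV

Maximum electron kinetic energy:
K_max = E₀ - E'_min = 85.2000 - 63.8937 = 21.3063 keV

(Intermediate values are shown rounded; full precision is carried through to the final answer.)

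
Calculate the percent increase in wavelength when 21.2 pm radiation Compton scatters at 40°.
2.6776%

Calculate the Compton shift:
Δλ = λ_C(1 - cos(40°))
Δλ = 2.4263 × (1 - cos(40°))
Δλ = 2.4263 × 0.2340
Δλ = 0.5676 pm

Percentage change:
(Δλ/λ₀) × 100 = (0.5676/21.2) × 100
= 2.6776%

(Intermediate values are shown rounded; full precision is carried through to the final answer.)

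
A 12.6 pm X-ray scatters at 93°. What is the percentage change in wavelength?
20.2642%

Calculate the Compton shift:
Δλ = λ_C(1 - cos(93°))
Δλ = 2.4263 × (1 - cos(93°))
Δλ = 2.4263 × 1.0523
Δλ = 2.5533 pm

Percentage change:
(Δλ/λ₀) × 100 = (2.5533/12.6) × 100
= 20.2642%

(Intermediate values are shown rounded; full precision is carried through to the final answer.)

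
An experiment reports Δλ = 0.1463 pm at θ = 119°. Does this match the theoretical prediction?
No, inconsistent

Calculate the expected shift for θ = 119°:

Δλ_expected = λ_C(1 - cos(119°))
Δλ_expected = 2.4263 × (1 - cos(119°))
Δλ_expected = 2.4263 × 1.4848
Δλ_expected = 3.6026 pm

Given shift: 0.1463 pm
Expected shift: 3.6026 pm
Difference: 3.4563 pm

The values do not match. The given shift corresponds to θ ≈ 20.0°, not 119°.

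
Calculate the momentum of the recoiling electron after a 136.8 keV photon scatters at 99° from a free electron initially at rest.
9.8684e-23 kg·m/s

The electron is initially at rest, so by conservation of momentum:
p⃗_e = p⃗₀ − p⃗'  (incident photon momentum minus scattered photon momentum)

Photon momentum magnitudes (p = h/λ = E/c):
λ₀ = hc/E₀ = 9.0632 pm → p₀ = h/λ₀ = 7.3110e-23 kg·m/s
Δλ = λ_C(1 − cos 99°) = 2.8059 pm
λ' = 11.8690 pm → p' = h/λ' = 5.5826e-23 kg·m/s

The scattered photon makes angle θ = 99° with the incident direction, so by the law of cosines:
|p⃗_e|² = p₀² + p'² − 2p₀p'cos θ
|p⃗_e|² = (7.3110e-23)² + (5.5826e-23)² − 2·7.3110e-23·5.5826e-23·cos(99°)
|p⃗_e| = 9.8684e-23 kg·m/s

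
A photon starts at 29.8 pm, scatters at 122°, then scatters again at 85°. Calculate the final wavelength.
35.7269 pm

Apply Compton shift twice:

First scattering at θ₁ = 122°:
Δλ₁ = λ_C(1 - cos(122°))
Δλ₁ = 2.4263 × 1.5299
Δλ₁ = 3.7121 pm

After first scattering:
λ₁ = 29.8 + 3.7121 = 33.5121 pm

Second scattering at θ₂ = 85°:
Δλ₂ = λ_C(1 - cos(85°))
Δλ₂ = 2.4263 × 0.9128
Δλ₂ = 2.2148 pm

Final wavelength:
λ₂ = 33.5121 + 2.2148 = 35.7269 pm

Total shift: Δλ_total = 3.7121 + 2.2148 = 5.9269 pm

(Intermediate values are shown rounded; full precision is carried through to the final answer.)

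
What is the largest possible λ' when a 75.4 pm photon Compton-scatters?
80.2526 pm (at θ = 180°)

The Compton shift is Δλ = λ_C(1 − cos θ).

Since cos θ ranges from −1 to 1, the factor (1 − cos θ) ranges from 0 to 2; the maximum shift occurs at θ = 180° (backscattering):
Δλ_max = 2λ_C = 2 × 2.4263 pm = 4.8526 pm

Maximum scattered wavelength:
λ'_max = λ₀ + Δλ_max = 75.4 + 4.8526 = 80.2526 pm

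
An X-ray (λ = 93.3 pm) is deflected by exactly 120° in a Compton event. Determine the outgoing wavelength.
96.9395 pm

Using the Compton formula: λ' = λ + λ_C(1 − cos θ)

For θ = 120°, cos θ = -1/2 (exact) = -0.5000, so:
1 − cos 120° = 1 − (-1/2) = 1.5000

Δλ = λ_C × 1.5000 = 2.4263 × 1.5000 = 3.6395 pm

λ' = 93.3 + 3.6395 = 96.9395 pm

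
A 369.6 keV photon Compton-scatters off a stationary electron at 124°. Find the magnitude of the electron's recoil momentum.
2.6104e-22 kg·m/s

The electron is initially at rest, so by conservation of momentum:
p⃗_e = p⃗₀ − p⃗'  (incident photon momentum minus scattered photon momentum)

Photon momentum magnitudes (p = h/λ = E/c):
λ₀ = hc/E₀ = 3.3546 pm → p₀ = h/λ₀ = 1.9752e-22 kg·m/s
Δλ = λ_C(1 − cos 124°) = 3.7831 pm
λ' = 7.1376 pm → p' = h/λ' = 9.2833e-23 kg·m/s

The scattered photon makes angle θ = 124° with the incident direction, so by the law of cosines:
|p⃗_e|² = p₀² + p'² − 2p₀p'cos θ
|p⃗_e|² = (1.9752e-22)² + (9.2833e-23)² − 2·1.9752e-22·9.2833e-23·cos(124°)
|p⃗_e| = 2.6104e-22 kg·m/s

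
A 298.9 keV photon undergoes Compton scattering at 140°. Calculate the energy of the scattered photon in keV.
147.0229 keV

First convert energy to wavelength:
λ = hc/E, with hc ≈ 1239.842 keV·pm (i.e. 1239.842 eV·nm)

For E = 298.9 keV = 298900 eV:
λ = 1239.842 keV·pm / 298.9 keV
λ = 4.1480 pm

Calculate the Compton shift:
Δλ = λ_C(1 - cos(140°)) = 2.4263 × 1.7660
Δλ = 4.2850 pm

Final wavelength:
λ' = 4.1480 + 4.2850 = 8.4330 pm

Final energy:
E' = hc/λ' = 1239.842 / 8.4330 = 147.0229 keV

(Intermediate values are shown rounded; full precision is carried through to the final answer.)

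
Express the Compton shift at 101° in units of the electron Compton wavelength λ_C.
1.1908 λ_C

The Compton shift formula is:
Δλ = λ_C(1 - cos θ)

Dividing both sides by λ_C:
Δλ/λ_C = 1 - cos θ

For θ = 101°:
Δλ/λ_C = 1 - cos(101°)
Δλ/λ_C = 1 - -0.1908
Δλ/λ_C = 1.1908

This means the shift is 1.1908 × λ_C = 2.8893 pm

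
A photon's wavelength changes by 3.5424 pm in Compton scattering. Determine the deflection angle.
117.39°

From the Compton formula Δλ = λ_C(1 - cos θ), we can solve for θ:

cos θ = 1 - Δλ/λ_C

Given:
- Δλ = 3.5424 pm
- λ_C = h/(m_e·c) ≈ 2.42631024 pm

cos θ = 1 - 3.5424/2.42631024
cos θ = 1 - 1.459995
cos θ = -0.459995

θ = arccos(-0.459995)
θ = 117.39°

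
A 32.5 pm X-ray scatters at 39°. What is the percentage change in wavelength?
1.6637%

Calculate the Compton shift:
Δλ = λ_C(1 - cos(39°))
Δλ = 2.4263 × (1 - cos(39°))
Δλ = 2.4263 × 0.2229
Δλ = 0.5407 pm

Percentage change:
(Δλ/λ₀) × 100 = (0.5407/32.5) × 100
= 1.6637%

(Intermediate values are shown rounded; full precision is carried through to the final answer.)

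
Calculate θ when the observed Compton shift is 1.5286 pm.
68.29°

From the Compton formula Δλ = λ_C(1 - cos θ), we can solve for θ:

cos θ = 1 - Δλ/λ_C

Given:
- Δλ = 1.5286 pm
- λ_C = h/(m_e·c) ≈ 2.42631024 pm

cos θ = 1 - 1.5286/2.42631024
cos θ = 1 - 0.630010
cos θ = 0.369990

θ = arccos(0.369990)
θ = 68.29°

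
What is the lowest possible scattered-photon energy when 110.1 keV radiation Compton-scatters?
76.9435 keV (at θ = 180°)

The scattered photon has minimum energy when its wavelength is maximum, i.e., when the Compton shift Δλ = λ_C(1 − cos θ) is maximum. This occurs at θ = 180° (backscattering), giving Δλ_max = 2λ_C = 4.8526 pm.

Initial wavelength: λ₀ = hc/E₀ = 11.2611 pm
Maximum final wavelength: λ'_max = λ₀ + 2λ_C = 11.2611 + 4.8526 = 16.1137 pm
Minimum final energy: E'_min = hc/λ'_max = 76.9435 keV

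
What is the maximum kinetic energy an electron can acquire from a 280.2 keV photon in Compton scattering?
146.5599 keV

Maximum energy transfer occurs at θ = 180° (backscattering).

Initial photon: E₀ = 280.2 keV → λ₀ = 4.4248 pm

Maximum Compton shift (at 180°):
Δλ_max = 2λ_C = 2 × 2.4263 = 4.8526 pm

Final wavelength:
λ' = 4.4248 + 4.8526 = 9.2775 pm

Minimum photon energy (maximum energy to electron):
E'_min = hc/λ' = 133.6401 keV

Maximum electron kinetic energy:
K_max = E₀ - E'_min = 280.2000 - 133.6401 = 146.5599 keV

(Intermediate values are shown rounded; full precision is carried through to the final answer.)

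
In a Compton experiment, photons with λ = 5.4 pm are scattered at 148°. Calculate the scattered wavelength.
9.8839 pm

Using the Compton scattering formula:
λ' = λ + Δλ = λ + λ_C(1 - cos θ)

Given:
- Initial wavelength λ = 5.4 pm
- Scattering angle θ = 148°
- Compton wavelength λ_C ≈ 2.4263 pm

Calculate the shift:
Δλ = 2.4263 × (1 - cos(148°))
Δλ = 2.4263 × 1.8480
Δλ = 4.4839 pm

Final wavelength:
λ' = 5.4 + 4.4839 = 9.8839 pm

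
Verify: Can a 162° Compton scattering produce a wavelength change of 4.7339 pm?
Yes, consistent

Calculate the expected shift for θ = 162°:

Δλ_expected = λ_C(1 - cos(162°))
Δλ_expected = 2.4263 × (1 - cos(162°))
Δλ_expected = 2.4263 × 1.9511
Δλ_expected = 4.7339 pm

Given shift: 4.7339 pm
Expected shift: 4.7339 pm
Difference: 0.0000 pm

The values match. This is consistent with Compton scattering at the stated angle.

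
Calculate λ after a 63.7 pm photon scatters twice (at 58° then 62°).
66.1278 pm

Apply Compton shift twice:

First scattering at θ₁ = 58°:
Δλ₁ = λ_C(1 - cos(58°))
Δλ₁ = 2.4263 × 0.4701
Δλ₁ = 1.1406 pm

After first scattering:
λ₁ = 63.7 + 1.1406 = 64.8406 pm

Second scattering at θ₂ = 62°:
Δλ₂ = λ_C(1 - cos(62°))
Δλ₂ = 2.4263 × 0.5305
Δλ₂ = 1.2872 pm

Final wavelength:
λ₂ = 64.8406 + 1.2872 = 66.1278 pm

Total shift: Δλ_total = 1.1406 + 1.2872 = 2.4278 pm

(Intermediate values are shown rounded; full precision is carried through to the final answer.)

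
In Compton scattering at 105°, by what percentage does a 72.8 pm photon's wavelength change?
4.1954%

Calculate the Compton shift:
Δλ = λ_C(1 - cos(105°))
Δλ = 2.4263 × (1 - cos(105°))
Δλ = 2.4263 × 1.2588
Δλ = 3.0543 pm

Percentage change:
(Δλ/λ₀) × 100 = (3.0543/72.8) × 100
= 4.1954%

(Intermediate values are shown rounded; full precision is carried through to the final answer.)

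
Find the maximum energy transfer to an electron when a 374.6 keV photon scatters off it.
222.7032 keV

Maximum energy transfer occurs at θ = 180° (backscattering).

Initial photon: E₀ = 374.6 keV → λ₀ = 3.3098 pm

Maximum Compton shift (at 180°):
Δλ_max = 2λ_C = 2 × 2.4263 = 4.8526 pm

Final wavelength:
λ' = 3.3098 + 4.8526 = 8.1624 pm

Minimum photon energy (maximum energy to electron):
E'_min = hc/λ' = 151.8968 keV

Maximum electron kinetic energy:
K_max = E₀ - E'_min = 374.6000 - 151.8968 = 222.7032 keV

(Intermediate values are shown rounded; full precision is carried through to the final answer.)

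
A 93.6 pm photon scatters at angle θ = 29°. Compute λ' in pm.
93.9042 pm

Using the Compton scattering formula:
λ' = λ + Δλ = λ + λ_C(1 - cos θ)

Given:
- Initial wavelength λ = 93.6 pm
- Scattering angle θ = 29°
- Compton wavelength λ_C ≈ 2.4263 pm

Calculate the shift:
Δλ = 2.4263 × (1 - cos(29°))
Δλ = 2.4263 × 0.1254
Δλ = 0.3042 pm

Final wavelength:
λ' = 93.6 + 0.3042 = 93.9042 pm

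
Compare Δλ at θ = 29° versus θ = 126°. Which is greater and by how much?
126° produces the larger shift by a factor of 12.664

Calculate both shifts using Δλ = λ_C(1 - cos θ):

For θ₁ = 29°:
Δλ₁ = 2.4263 × (1 - cos(29°))
Δλ₁ = 2.4263 × 0.1254
Δλ₁ = 0.3042 pm

For θ₂ = 126°:
Δλ₂ = 2.4263 × (1 - cos(126°))
Δλ₂ = 2.4263 × 1.5878
Δλ₂ = 3.8525 pm

The 126° angle produces the larger shift.
Ratio: 3.8525/0.3042 = 12.664

(Intermediate values are shown rounded; full precision is carried through to the final answer.)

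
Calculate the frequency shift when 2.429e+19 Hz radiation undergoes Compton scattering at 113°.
5.215e+18 Hz (decrease)

Convert frequency to wavelength (c = 299792458 m/s):
λ₀ = c/f₀ = 299792458/2.429e+19 = 1.2342217e-11 m = 12.3422 pm

Calculate Compton shift:
Δλ = λ_C(1 - cos(113°)) = 3.3743 pm

Final wavelength:
λ' = λ₀ + Δλ = 12.3422 + 3.3743 = 15.7166 pm

Final frequency:
f' = c/λ' = 299792458/1.5716562e-11 = 1.9074938e+19 Hz

Frequency shift (decrease):
Δf = f₀ - f' = 2.429e+19 - 1.9074938e+19 = 5.215e+18 Hz

(Intermediate values are shown rounded; full precision is carried through to the final answer.)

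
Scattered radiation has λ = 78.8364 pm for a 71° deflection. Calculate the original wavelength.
77.2000 pm

From λ' = λ + Δλ, we have λ = λ' - Δλ

First calculate the Compton shift:
Δλ = λ_C(1 - cos θ)
Δλ = 2.4263 × (1 - cos(71°))
Δλ = 2.4263 × 0.6744
Δλ = 1.6364 pm

Initial wavelength:
λ = λ' - Δλ
λ = 78.8364 - 1.6364
λ = 77.2000 pm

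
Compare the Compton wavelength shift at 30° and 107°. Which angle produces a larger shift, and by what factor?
107° produces the larger shift by a factor of 9.646

Calculate both shifts using Δλ = λ_C(1 - cos θ):

For θ₁ = 30°:
Δλ₁ = 2.4263 × (1 - cos(30°))
Δλ₁ = 2.4263 × 0.1340
Δλ₁ = 0.3251 pm

For θ₂ = 107°:
Δλ₂ = 2.4263 × (1 - cos(107°))
Δλ₂ = 2.4263 × 1.2924
Δλ₂ = 3.1357 pm

The 107° angle produces the larger shift.
Ratio: 3.1357/0.3251 = 9.646

(Intermediate values are shown rounded; full precision is carried through to the final answer.)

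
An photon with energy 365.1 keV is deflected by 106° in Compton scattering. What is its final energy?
191.0097 keV

First convert energy to wavelength:
λ = hc/E, with hc ≈ 1239.842 keV·pm (i.e. 1239.842 eV·nm)

For E = 365.1 keV = 365100 eV:
λ = 1239.842 keV·pm / 365.1 keV
λ = 3.3959 pm

Calculate the Compton shift:
Δλ = λ_C(1 - cos(106°)) = 2.4263 × 1.2756
Δλ = 3.0951 pm

Final wavelength:
λ' = 3.3959 + 3.0951 = 6.4910 pm

Final energy:
E' = hc/λ' = 1239.842 / 6.4910 = 191.0097 keV

(Intermediate values are shown rounded; full precision is carried through to the final answer.)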